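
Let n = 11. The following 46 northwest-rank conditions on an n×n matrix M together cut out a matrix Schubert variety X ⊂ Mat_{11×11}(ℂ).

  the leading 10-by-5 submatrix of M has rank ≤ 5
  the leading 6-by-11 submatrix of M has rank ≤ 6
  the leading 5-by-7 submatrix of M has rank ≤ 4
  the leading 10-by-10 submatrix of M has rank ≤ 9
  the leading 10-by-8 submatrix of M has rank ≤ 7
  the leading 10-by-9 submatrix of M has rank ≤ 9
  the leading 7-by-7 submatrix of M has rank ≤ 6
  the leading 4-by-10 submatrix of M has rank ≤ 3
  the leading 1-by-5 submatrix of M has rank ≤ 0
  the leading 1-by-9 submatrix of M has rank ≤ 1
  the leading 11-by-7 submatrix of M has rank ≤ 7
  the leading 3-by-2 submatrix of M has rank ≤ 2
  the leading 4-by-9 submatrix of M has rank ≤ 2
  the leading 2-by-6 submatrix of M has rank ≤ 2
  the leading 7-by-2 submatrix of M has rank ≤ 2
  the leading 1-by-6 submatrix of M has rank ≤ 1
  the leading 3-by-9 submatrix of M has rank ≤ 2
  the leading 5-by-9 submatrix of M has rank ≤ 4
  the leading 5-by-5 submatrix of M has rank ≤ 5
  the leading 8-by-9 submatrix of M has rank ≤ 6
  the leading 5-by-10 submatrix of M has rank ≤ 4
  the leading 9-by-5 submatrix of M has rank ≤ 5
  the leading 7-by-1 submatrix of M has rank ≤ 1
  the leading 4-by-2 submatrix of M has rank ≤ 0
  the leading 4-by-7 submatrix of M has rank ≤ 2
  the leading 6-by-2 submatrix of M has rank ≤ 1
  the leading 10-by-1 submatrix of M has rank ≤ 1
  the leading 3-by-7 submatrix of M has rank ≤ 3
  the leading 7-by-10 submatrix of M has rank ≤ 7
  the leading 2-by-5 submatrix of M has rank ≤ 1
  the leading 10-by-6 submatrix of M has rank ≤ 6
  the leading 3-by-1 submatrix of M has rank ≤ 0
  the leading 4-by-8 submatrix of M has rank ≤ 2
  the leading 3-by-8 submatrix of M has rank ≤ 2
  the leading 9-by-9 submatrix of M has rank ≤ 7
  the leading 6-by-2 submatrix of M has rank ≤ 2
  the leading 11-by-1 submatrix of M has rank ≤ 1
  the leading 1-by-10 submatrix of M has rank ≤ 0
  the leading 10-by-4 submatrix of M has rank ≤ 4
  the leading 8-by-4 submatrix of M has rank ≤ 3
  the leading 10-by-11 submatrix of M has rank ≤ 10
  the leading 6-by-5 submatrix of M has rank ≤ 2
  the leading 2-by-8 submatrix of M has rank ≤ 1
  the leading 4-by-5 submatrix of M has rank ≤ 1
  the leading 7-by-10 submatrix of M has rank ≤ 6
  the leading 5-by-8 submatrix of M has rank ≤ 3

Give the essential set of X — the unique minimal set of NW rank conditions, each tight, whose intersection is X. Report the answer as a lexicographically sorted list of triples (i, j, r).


Computing R[i][j] = min implied NW-rank bound (n=11, 46 conditions):

  R[1]: 0 0 0 0 0 0 0 0 0 0 1
  R[2]: 0 0 1 1 1 1 1 1 1 1 2
  R[3]: 0 0 1 1 1 2 2 2 2 2 3
  R[4]: 0 0 1 1 1 2 2 2 2 3 4
  R[5]: 1 1 2 2 2 3 3 3 3 4 5
  R[6]: 1 1 2 2 2 3 4 4 4 5 6
  R[7]: 1 2 3 3 3 4 5 5 5 6 7
  R[8]: 1 2 3 3 4 5 6 6 6 7 8
  R[9]: 1 2 3 4 5 6 7 7 7 8 9
  R[10]: 1 2 3 4 5 6 7 7 8 9 10
  R[11]: 1 2 3 4 5 6 7 8 9 10 11

reading off 1-entries of Δ²R: w = (11, 3, 6, 10, 1, 7, 2, 5, 4, 9, 8).

D(w) has 28 cells with 8 SE-corners; essential set:

[(1, 10, 0), (4, 2, 0), (4, 5, 1), (4, 9, 2), (6, 2, 1), (6, 5, 2), (8, 4, 3), (10, 8, 7)]


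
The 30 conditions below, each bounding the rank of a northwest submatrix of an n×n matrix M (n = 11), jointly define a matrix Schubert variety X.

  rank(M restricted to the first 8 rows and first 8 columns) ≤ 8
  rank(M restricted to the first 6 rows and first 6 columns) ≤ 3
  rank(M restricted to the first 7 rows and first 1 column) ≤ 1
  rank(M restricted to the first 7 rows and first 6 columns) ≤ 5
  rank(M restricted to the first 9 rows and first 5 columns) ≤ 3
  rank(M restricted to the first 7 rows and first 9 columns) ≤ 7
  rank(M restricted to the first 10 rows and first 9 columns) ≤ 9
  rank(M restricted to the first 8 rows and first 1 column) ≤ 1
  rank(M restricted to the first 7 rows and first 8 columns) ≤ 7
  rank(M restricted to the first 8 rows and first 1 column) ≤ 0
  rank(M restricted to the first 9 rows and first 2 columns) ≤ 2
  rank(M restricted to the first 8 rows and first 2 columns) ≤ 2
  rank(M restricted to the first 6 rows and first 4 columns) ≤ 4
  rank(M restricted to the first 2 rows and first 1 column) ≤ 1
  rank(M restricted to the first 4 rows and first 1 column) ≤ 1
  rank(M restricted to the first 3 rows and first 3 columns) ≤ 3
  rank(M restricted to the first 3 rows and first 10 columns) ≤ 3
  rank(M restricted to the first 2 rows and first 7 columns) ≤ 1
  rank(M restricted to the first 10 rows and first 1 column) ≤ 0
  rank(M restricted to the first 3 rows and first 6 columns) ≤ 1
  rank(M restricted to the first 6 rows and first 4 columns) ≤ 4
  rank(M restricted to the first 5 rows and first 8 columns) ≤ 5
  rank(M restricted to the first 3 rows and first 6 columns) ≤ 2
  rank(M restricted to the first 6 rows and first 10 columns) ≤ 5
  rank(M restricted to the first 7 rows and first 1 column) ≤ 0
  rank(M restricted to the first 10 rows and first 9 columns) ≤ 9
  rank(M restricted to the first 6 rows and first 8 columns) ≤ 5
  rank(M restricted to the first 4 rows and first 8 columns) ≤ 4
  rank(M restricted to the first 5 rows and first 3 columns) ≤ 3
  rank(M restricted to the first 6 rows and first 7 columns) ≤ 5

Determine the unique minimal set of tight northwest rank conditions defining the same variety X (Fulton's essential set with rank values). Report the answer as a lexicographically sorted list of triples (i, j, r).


Computing R[i][j] = min implied NW-rank bound (n=11, 30 conditions):

  i=1: 0 1 1 1 1 1 1 1 1 1 1
  i=2: 0 1 1 1 1 1 1 2 2 2 2
  i=3: 0 1 1 1 1 1 2 3 3 3 3
  i=4: 0 1 2 2 2 2 3 4 4 4 4
  i=5: 0 1 2 3 3 3 4 5 5 5 5
  i=6: 0 1 2 3 3 3 4 5 5 5 6
  i=7: 0 1 2 3 3 4 5 6 6 6 7
  i=8: 0 1 2 3 3 4 5 6 7 7 8
  i=9: 0 1 2 3 3 4 5 6 7 8 9
  i=10: 0 1 2 3 4 5 6 7 8 9 10
  i=11: 1 2 3 4 5 6 7 8 9 10 11

so w = (2, 8, 7, 3, 4, 11, 6, 9, 10, 5, 1).

6 SE-corners of the 26-cell Rothe diagram give Ess(w):

[(2, 7, 1), (3, 6, 1), (6, 6, 3), (6, 10, 5), (9, 5, 3), (10, 1, 0)]


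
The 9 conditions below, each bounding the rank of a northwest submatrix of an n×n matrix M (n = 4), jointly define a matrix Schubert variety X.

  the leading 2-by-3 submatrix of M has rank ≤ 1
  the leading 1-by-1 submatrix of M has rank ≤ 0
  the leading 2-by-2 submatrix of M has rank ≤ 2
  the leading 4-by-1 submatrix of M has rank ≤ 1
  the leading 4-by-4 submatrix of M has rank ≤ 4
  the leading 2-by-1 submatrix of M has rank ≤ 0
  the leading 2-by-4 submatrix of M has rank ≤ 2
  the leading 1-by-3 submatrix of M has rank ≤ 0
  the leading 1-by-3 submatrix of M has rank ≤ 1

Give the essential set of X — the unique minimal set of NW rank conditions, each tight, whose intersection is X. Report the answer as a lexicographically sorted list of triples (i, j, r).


Reconstructing r_w from the 9 given conditions:

  row 1: 0  0  0  1
  row 2: 0  1  1  2
  row 3: 1  2  2  3
  row 4: 1  2  3  4

so w = (4, 2, 1, 3).

D(w) has 4 cells with 2 SE-corners; essential set:

[(1, 3, 0), (2, 1, 0)]


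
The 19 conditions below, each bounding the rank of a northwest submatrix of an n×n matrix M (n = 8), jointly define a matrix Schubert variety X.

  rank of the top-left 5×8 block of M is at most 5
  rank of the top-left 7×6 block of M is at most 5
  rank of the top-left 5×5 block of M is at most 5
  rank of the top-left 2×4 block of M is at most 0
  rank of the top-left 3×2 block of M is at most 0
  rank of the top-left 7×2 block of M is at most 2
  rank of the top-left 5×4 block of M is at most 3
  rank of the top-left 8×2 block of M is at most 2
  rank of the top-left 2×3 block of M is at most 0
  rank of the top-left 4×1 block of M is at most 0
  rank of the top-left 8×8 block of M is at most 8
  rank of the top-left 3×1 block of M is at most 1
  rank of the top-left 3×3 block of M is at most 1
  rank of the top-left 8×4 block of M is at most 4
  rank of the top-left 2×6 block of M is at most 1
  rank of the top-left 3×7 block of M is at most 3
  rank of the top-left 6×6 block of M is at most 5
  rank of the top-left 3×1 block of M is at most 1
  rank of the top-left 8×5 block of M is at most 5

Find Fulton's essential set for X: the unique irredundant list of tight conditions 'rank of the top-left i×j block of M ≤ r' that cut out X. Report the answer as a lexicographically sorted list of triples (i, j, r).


Recovering R(i,j) via the rank-extension bound from the 19 conditions:

  R[1]: 0, 0, 0, 0, 1, 1, 1, 1
  R[2]: 0, 0, 0, 0, 1, 1, 2, 2
  R[3]: 0, 0, 1, 1, 2, 2, 3, 3
  R[4]: 0, 1, 2, 2, 3, 3, 4, 4
  R[5]: 1, 2, 3, 3, 4, 4, 5, 5
  R[6]: 1, 2, 3, 4, 5, 5, 6, 6
  R[7]: 1, 2, 3, 4, 5, 5, 6, 7
  R[8]: 1, 2, 3, 4, 5, 6, 7, 8

the unique w with this rank table is (5, 7, 3, 2, 1, 4, 8, 6).

|D(w)|=13, |Ess(w)|=5:

[(2, 4, 0), (2, 6, 1), (3, 2, 0), (4, 1, 0), (7, 6, 5)]


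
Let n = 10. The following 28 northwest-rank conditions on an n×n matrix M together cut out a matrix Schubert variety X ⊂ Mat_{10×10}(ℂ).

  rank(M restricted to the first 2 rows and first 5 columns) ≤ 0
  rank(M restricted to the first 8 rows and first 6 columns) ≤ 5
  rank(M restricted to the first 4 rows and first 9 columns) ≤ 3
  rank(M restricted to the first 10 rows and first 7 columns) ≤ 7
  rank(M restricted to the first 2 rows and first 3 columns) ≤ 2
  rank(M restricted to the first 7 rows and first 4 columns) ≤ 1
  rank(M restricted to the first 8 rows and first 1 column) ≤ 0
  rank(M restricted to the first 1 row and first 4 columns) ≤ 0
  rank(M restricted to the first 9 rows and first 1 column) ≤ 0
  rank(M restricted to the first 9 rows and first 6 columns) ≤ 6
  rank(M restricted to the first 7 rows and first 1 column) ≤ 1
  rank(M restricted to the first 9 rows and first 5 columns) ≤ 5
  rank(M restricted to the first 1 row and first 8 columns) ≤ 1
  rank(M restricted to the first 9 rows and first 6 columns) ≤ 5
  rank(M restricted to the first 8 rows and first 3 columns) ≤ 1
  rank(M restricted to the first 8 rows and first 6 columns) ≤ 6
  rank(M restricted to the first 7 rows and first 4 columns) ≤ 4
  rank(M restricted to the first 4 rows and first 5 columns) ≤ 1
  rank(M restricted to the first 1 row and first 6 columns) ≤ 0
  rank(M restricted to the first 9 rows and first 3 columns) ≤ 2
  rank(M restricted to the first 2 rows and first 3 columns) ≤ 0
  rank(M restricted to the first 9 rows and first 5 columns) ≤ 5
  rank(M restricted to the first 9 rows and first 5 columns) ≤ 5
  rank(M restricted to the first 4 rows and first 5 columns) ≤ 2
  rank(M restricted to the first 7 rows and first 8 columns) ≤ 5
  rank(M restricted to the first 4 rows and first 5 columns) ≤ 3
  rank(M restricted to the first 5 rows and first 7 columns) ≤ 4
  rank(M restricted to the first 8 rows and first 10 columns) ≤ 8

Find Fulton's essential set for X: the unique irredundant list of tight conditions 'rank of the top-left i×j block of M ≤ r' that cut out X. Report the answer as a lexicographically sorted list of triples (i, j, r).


Computing R[i][j] = min implied NW-rank bound (n=10, 28 conditions):

  R[1]: 0, 0, 0, 0, 0, 0, 1, 1, 1, 1
  R[2]: 0, 0, 0, 0, 0, 1, 2, 2, 2, 2
  R[3]: 0, 1, 1, 1, 1, 2, 3, 3, 3, 3
  R[4]: 0, 1, 1, 1, 1, 2, 3, 3, 3, 4
  R[5]: 0, 1, 1, 1, 2, 3, 4, 4, 4, 5
  R[6]: 0, 1, 1, 1, 2, 3, 4, 5, 5, 6
  R[7]: 0, 1, 1, 1, 2, 3, 4, 5, 6, 7
  R[8]: 0, 1, 1, 2, 3, 4, 5, 6, 7, 8
  R[9]: 0, 1, 2, 3, 4, 5, 6, 7, 8, 9
  R[10]: 1, 2, 3, 4, 5, 6, 7, 8, 9, 10

giving w = (7, 6, 2, 10, 5, 8, 9, 4, 3, 1) via Δ²R.

D(w) has 30 cells with 7 SE-corners; essential set:

[(1, 6, 0), (2, 5, 0), (4, 5, 1), (4, 9, 3), (7, 4, 1), (8, 3, 1), (9, 1, 0)]


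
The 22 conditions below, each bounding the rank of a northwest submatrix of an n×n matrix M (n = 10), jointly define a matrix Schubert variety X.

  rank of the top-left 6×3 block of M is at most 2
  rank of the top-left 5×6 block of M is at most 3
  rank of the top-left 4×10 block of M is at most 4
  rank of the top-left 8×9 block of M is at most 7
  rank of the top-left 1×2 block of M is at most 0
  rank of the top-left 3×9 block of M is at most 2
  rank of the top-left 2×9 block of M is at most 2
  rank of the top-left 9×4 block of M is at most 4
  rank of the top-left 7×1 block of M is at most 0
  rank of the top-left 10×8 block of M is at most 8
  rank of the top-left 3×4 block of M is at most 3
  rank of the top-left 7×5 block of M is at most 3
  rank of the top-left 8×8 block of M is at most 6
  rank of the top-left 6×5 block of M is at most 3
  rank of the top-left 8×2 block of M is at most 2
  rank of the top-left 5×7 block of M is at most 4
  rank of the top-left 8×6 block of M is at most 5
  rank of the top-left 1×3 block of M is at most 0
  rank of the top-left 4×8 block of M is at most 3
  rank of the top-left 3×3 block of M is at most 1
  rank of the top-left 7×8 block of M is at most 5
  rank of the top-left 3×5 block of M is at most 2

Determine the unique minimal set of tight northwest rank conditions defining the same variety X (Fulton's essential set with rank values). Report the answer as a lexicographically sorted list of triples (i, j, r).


Propagating the 22 rank bounds to every northwest block:

  R[1]: 0 | 0 | 0 | 1 | 1 | 1 | 1 | 1 | 1 | 1
  R[2]: 0 | 1 | 1 | 2 | 2 | 2 | 2 | 2 | 2 | 2
  R[3]: 0 | 1 | 1 | 2 | 2 | 2 | 2 | 2 | 2 | 3
  R[4]: 0 | 1 | 2 | 3 | 3 | 3 | 3 | 3 | 3 | 4
  R[5]: 0 | 1 | 2 | 3 | 3 | 3 | 4 | 4 | 4 | 5
  R[6]: 0 | 1 | 2 | 3 | 3 | 4 | 5 | 5 | 5 | 6
  R[7]: 0 | 1 | 2 | 3 | 3 | 4 | 5 | 5 | 6 | 7
  R[8]: 1 | 2 | 3 | 4 | 4 | 5 | 6 | 6 | 7 | 8
  R[9]: 1 | 2 | 3 | 4 | 5 | 6 | 7 | 7 | 8 | 9
  R[10]: 1 | 2 | 3 | 4 | 5 | 6 | 7 | 8 | 9 | 10

giving w = (4, 2, 10, 3, 7, 6, 9, 1, 5, 8) via Δ²R.

D(w) has 20 cells with 7 SE-corners; essential set:

[(1, 3, 0), (3, 3, 1), (3, 9, 2), (5, 6, 3), (7, 1, 0), (7, 5, 3), (7, 8, 5)]


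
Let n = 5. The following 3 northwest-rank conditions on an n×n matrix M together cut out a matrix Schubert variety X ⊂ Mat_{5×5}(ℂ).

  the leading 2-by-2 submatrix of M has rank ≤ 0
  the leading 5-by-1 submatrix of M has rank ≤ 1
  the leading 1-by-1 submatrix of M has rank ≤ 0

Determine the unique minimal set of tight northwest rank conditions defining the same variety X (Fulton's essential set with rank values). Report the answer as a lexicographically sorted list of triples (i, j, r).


Propagating the 3 rank bounds to every northwest block:

  R[1]: 0 | 0 | 1 | 1 | 1
  R[2]: 0 | 0 | 1 | 2 | 2
  R[3]: 1 | 1 | 2 | 3 | 3
  R[4]: 1 | 2 | 3 | 4 | 4
  R[5]: 1 | 2 | 3 | 4 | 5

giving w = (3, 4, 1, 2, 5) via Δ²R.

D(w) has 4 cells with 1 SE-corner; essential set:

[(2, 2, 0)]


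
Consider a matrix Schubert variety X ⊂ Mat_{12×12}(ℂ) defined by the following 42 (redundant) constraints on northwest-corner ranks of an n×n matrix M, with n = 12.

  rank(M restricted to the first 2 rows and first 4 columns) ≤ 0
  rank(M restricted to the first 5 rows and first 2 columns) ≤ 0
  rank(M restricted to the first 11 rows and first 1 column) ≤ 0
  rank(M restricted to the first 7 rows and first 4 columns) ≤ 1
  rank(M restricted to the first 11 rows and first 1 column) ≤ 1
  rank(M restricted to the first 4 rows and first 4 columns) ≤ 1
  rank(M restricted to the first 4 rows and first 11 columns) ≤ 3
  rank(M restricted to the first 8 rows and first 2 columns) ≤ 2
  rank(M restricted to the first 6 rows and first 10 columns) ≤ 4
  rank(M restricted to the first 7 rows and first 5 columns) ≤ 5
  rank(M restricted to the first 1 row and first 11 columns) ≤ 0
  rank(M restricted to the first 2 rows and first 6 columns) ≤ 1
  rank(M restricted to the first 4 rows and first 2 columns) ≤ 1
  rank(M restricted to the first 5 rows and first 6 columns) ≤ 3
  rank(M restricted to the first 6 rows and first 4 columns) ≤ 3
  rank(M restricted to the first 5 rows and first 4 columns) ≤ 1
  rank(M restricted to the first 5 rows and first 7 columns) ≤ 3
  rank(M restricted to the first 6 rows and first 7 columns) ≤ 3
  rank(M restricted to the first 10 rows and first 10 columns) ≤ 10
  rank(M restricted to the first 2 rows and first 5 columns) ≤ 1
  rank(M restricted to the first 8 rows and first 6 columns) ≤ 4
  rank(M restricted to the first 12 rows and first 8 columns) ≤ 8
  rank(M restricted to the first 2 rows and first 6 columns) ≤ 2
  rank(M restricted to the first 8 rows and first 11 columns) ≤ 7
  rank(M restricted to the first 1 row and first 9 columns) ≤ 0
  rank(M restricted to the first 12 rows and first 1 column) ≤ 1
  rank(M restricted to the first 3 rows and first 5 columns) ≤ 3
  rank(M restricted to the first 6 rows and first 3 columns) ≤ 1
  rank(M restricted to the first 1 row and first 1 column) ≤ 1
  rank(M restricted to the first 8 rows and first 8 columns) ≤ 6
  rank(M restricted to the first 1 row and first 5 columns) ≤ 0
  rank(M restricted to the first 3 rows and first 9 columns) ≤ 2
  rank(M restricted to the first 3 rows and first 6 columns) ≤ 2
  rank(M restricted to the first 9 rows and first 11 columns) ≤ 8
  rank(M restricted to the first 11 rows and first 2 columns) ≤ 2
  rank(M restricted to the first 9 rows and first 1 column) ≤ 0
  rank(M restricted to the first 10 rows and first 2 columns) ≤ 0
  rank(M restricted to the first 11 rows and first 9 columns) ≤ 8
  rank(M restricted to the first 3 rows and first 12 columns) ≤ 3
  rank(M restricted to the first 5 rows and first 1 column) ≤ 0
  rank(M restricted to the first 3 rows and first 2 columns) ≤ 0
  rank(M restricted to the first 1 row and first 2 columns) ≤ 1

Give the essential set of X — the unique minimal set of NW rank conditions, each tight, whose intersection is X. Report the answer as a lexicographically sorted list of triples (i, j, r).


Propagating the 42 rank bounds to every northwest block:

  i=1: 0 0 0 0 0 0 0 0 0 0 0 1
  i=2: 0 0 0 0 1 1 1 1 1 1 1 2
  i=3: 0 0 1 1 2 2 2 2 2 2 2 3
  i=4: 0 0 1 1 2 3 3 3 3 3 3 4
  i=5: 0 0 1 1 2 3 3 4 4 4 4 5
  i=6: 0 0 1 1 2 3 3 4 4 4 5 6
  i=7: 0 0 1 1 2 3 4 5 5 5 6 7
  i=8: 0 0 1 2 3 4 5 6 6 6 7 8
  i=9: 0 0 1 2 3 4 5 6 7 7 8 9
  i=10: 0 0 1 2 3 4 5 6 7 8 9 10
  i=11: 0 1 2 3 4 5 6 7 8 9 10 11
  i=12: 1 2 3 4 5 6 7 8 9 10 11 12

second differences of R give the permutation w = (12, 5, 3, 6, 8, 11, 7, 4, 9, 10, 2, 1).

D(w) has 40 cells with 7 SE-corners; essential set:

[(1, 11, 0), (2, 4, 0), (6, 7, 3), (6, 10, 4), (7, 4, 1), (10, 2, 0), (11, 1, 0)]


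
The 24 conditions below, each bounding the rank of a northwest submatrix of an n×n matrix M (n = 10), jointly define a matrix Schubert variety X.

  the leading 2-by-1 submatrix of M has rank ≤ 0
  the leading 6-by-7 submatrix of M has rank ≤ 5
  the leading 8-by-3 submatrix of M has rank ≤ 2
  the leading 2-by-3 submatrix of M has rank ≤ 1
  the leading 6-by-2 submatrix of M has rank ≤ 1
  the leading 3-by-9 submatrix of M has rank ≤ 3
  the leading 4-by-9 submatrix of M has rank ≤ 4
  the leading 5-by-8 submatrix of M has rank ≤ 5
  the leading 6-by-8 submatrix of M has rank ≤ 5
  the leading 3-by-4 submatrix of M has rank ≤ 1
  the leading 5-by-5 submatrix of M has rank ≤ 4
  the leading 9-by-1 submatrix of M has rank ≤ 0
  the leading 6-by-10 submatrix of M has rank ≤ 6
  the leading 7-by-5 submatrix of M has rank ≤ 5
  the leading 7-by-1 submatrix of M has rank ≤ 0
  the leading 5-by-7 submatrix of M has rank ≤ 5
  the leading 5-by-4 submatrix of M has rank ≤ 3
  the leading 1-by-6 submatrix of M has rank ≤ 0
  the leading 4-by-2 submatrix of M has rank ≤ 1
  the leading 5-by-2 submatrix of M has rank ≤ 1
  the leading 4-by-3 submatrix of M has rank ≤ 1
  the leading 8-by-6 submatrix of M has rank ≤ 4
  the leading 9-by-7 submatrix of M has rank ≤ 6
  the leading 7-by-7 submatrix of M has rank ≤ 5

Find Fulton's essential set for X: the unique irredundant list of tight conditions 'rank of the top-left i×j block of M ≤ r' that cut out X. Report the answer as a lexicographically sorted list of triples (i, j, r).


Rank table r_w(10×10) implied by the 24 constraints:

  row 1: 0, 0, 0, 0, 0, 0, 1, 1, 1, 1
  row 2: 0, 1, 1, 1, 1, 1, 2, 2, 2, 2
  row 3: 0, 1, 1, 1, 2, 2, 3, 3, 3, 3
  row 4: 0, 1, 1, 2, 3, 3, 4, 4, 4, 4
  row 5: 0, 1, 2, 3, 4, 4, 5, 5, 5, 5
  row 6: 0, 1, 2, 3, 4, 4, 5, 5, 6, 6
  row 7: 0, 1, 2, 3, 4, 4, 5, 6, 7, 7
  row 8: 0, 1, 2, 3, 4, 4, 5, 6, 7, 8
  row 9: 0, 1, 2, 3, 4, 5, 6, 7, 8, 9
  row 10: 1, 2, 3, 4, 5, 6, 7, 8, 9, 10

reading off 1-entries of Δ²R: w = (7, 2, 5, 4, 3, 9, 8, 10, 6, 1).

6 SE-corners of the 21-cell Rothe diagram give Ess(w):

[(1, 6, 0), (3, 4, 1), (4, 3, 1), (6, 8, 5), (8, 6, 4), (9, 1, 0)]


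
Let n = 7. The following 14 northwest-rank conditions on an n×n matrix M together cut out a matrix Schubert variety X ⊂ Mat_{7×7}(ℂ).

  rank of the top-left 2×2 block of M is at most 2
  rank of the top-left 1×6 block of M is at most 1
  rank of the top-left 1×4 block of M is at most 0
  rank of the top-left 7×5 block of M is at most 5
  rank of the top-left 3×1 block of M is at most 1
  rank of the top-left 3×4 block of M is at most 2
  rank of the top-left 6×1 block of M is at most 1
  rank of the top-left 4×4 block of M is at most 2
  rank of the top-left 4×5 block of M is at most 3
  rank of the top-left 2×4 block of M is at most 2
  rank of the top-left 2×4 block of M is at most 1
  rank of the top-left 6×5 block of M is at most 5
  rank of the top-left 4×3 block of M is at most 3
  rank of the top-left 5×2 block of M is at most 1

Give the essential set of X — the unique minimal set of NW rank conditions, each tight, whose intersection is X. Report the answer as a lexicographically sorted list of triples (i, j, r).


Computing R[i][j] = min implied NW-rank bound (n=7, 14 conditions):

  row 1: 0, 0, 0, 0, 1, 1, 1
  row 2: 1, 1, 1, 1, 2, 2, 2
  row 3: 1, 1, 2, 2, 3, 3, 3
  row 4: 1, 1, 2, 2, 3, 4, 4
  row 5: 1, 1, 2, 3, 4, 5, 5
  row 6: 1, 2, 3, 4, 5, 6, 6
  row 7: 1, 2, 3, 4, 5, 6, 7

the unique w with this rank table is (5, 1, 3, 6, 4, 2, 7).

Fulton essential set (3 of the 8 Rothe cells):

[(1, 4, 0), (4, 4, 2), (5, 2, 1)]


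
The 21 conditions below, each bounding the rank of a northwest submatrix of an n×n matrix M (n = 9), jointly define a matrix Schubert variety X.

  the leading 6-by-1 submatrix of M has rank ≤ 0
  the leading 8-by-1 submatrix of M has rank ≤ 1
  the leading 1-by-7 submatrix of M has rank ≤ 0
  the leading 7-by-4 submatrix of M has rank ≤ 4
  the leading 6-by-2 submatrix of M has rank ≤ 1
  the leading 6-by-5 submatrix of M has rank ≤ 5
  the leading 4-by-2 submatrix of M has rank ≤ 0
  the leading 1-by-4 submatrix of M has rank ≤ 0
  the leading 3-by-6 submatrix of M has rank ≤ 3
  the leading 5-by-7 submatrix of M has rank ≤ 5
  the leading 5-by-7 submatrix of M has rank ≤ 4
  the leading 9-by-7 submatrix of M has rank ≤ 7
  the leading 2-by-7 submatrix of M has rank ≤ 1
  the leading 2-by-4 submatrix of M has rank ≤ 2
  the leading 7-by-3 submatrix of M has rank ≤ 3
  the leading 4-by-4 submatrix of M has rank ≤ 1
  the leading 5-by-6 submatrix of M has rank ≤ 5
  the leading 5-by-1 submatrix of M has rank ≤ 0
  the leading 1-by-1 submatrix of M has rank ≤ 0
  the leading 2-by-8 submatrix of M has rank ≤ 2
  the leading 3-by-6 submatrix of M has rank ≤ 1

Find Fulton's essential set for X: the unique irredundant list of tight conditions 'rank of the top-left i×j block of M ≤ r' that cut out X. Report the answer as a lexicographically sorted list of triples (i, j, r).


Propagating the 21 rank bounds to every northwest block:

  R[1]: 0 | 0 | 0 | 0 | 0 | 0 | 0 | 1 | 1
  R[2]: 0 | 0 | 1 | 1 | 1 | 1 | 1 | 2 | 2
  R[3]: 0 | 0 | 1 | 1 | 1 | 1 | 2 | 3 | 3
  R[4]: 0 | 0 | 1 | 1 | 2 | 2 | 3 | 4 | 4
  R[5]: 0 | 1 | 2 | 2 | 3 | 3 | 4 | 5 | 5
  R[6]: 0 | 1 | 2 | 3 | 4 | 4 | 5 | 6 | 6
  R[7]: 1 | 2 | 3 | 4 | 5 | 5 | 6 | 7 | 7
  R[8]: 1 | 2 | 3 | 4 | 5 | 6 | 7 | 8 | 8
  R[9]: 1 | 2 | 3 | 4 | 5 | 6 | 7 | 8 | 9

second differences of R give the permutation w = (8, 3, 7, 5, 2, 4, 1, 6, 9).

Rothe diagram D(w) (19 cells), 5 SE-corners (essential conditions):

[(1, 7, 0), (3, 6, 1), (4, 2, 0), (4, 4, 1), (6, 1, 0)]


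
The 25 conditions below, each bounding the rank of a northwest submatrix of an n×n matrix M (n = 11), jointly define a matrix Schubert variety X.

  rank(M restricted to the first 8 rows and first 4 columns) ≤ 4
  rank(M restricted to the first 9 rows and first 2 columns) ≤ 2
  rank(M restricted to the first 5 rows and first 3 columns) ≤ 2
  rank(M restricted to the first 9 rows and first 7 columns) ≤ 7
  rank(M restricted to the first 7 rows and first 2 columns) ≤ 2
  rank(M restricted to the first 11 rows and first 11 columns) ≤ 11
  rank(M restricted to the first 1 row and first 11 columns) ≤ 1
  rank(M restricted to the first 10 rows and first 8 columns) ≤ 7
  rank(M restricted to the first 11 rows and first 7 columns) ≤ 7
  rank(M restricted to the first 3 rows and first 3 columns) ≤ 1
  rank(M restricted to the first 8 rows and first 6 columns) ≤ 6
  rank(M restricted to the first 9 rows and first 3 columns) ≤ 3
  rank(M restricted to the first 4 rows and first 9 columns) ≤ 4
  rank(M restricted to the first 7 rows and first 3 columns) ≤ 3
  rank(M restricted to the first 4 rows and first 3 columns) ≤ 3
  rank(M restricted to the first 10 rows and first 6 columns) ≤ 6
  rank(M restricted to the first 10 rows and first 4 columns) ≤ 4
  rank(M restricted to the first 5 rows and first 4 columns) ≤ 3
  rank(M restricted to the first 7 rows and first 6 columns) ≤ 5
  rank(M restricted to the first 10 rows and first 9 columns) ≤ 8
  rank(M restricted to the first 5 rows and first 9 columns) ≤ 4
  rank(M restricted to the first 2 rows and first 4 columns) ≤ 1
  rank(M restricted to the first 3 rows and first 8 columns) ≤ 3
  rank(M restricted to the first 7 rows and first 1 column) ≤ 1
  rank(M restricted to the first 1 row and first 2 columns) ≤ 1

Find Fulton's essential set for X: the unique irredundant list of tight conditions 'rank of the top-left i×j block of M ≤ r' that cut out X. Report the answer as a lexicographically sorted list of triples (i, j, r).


Computing R[i][j] = min implied NW-rank bound (n=11, 25 conditions):

  1 1 1 1 1 1 1 1 1 1 1
  1 1 1 1 2 2 2 2 2 2 2
  1 1 1 2 3 3 3 3 3 3 3
  1 2 2 3 4 4 4 4 4 4 4
  1 2 2 3 4 4 4 4 4 5 5
  1 2 3 4 5 5 5 5 5 6 6
  1 2 3 4 5 5 6 6 6 7 7
  1 2 3 4 5 6 7 7 7 8 8
  1 2 3 4 5 6 7 7 8 9 9
  1 2 3 4 5 6 7 7 8 9 10
  1 2 3 4 5 6 7 8 9 10 11

the unique w with this rank table is (1, 5, 4, 2, 10, 3, 7, 6, 9, 11, 8).

Fulton essential set (6 of the 13 Rothe cells):

[(2, 4, 1), (3, 3, 1), (5, 3, 2), (5, 9, 4), (7, 6, 5), (10, 8, 7)]


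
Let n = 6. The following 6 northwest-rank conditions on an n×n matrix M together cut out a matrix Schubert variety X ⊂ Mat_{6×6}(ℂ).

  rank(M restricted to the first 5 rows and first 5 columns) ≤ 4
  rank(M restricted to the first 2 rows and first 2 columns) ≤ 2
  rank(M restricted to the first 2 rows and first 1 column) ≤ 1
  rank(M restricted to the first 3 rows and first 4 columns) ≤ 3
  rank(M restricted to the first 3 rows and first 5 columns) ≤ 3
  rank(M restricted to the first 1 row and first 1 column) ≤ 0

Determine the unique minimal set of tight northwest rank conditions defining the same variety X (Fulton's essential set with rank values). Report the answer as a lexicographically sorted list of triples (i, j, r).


Reconstructing r_w from the 6 given conditions:

  R[1]: 0 1 1 1 1 1
  R[2]: 1 2 2 2 2 2
  R[3]: 1 2 3 3 3 3
  R[4]: 1 2 3 4 4 4
  R[5]: 1 2 3 4 4 5
  R[6]: 1 2 3 4 5 6

so w = (2, 1, 3, 4, 6, 5).

2 SE-corners of the 2-cell Rothe diagram give Ess(w):

[(1, 1, 0), (5, 5, 4)]


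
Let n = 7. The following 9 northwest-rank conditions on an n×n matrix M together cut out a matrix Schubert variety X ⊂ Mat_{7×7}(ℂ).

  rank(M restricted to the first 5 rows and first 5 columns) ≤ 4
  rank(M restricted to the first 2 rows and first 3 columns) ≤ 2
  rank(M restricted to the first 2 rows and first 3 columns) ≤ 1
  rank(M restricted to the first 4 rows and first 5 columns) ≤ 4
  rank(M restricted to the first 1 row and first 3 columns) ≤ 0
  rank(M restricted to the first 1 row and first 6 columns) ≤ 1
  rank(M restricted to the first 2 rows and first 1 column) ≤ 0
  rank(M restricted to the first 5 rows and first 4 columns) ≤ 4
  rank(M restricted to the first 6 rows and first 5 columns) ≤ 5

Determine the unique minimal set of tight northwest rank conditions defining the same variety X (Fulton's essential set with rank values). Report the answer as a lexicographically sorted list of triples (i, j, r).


Recovering R(i,j) via the rank-extension bound from the 9 conditions:

  0, 0, 0, 1, 1, 1, 1
  0, 1, 1, 2, 2, 2, 2
  1, 2, 2, 3, 3, 3, 3
  1, 2, 3, 4, 4, 4, 4
  1, 2, 3, 4, 4, 5, 5
  1, 2, 3, 4, 5, 6, 6
  1, 2, 3, 4, 5, 6, 7

second differences of R give the permutation w = (4, 2, 1, 3, 6, 5, 7).

|D(w)|=5, |Ess(w)|=3:

[(1, 3, 0), (2, 1, 0), (5, 5, 4)]


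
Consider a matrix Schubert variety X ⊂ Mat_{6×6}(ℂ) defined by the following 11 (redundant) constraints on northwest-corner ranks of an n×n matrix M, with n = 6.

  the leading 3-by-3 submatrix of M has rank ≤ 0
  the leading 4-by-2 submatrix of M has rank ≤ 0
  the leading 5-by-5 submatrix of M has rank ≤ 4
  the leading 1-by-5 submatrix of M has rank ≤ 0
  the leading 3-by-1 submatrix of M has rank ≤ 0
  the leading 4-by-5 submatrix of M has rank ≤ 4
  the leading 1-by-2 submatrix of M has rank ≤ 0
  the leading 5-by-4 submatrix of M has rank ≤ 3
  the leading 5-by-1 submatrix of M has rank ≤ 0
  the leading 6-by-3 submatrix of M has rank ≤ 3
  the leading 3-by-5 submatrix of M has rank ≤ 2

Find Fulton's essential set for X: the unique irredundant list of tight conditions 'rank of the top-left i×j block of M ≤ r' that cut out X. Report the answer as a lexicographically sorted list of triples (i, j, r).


Propagating the 11 rank bounds to every northwest block:

  row 1: 0 0 0 0 0 1
  row 2: 0 0 0 1 1 2
  row 3: 0 0 0 1 2 3
  row 4: 0 0 1 2 3 4
  row 5: 0 1 2 3 4 5
  row 6: 1 2 3 4 5 6

the unique w with this rank table is (6, 4, 5, 3, 2, 1).

Fulton essential set (4 of the 14 Rothe cells):

[(1, 5, 0), (3, 3, 0), (4, 2, 0), (5, 1, 0)]


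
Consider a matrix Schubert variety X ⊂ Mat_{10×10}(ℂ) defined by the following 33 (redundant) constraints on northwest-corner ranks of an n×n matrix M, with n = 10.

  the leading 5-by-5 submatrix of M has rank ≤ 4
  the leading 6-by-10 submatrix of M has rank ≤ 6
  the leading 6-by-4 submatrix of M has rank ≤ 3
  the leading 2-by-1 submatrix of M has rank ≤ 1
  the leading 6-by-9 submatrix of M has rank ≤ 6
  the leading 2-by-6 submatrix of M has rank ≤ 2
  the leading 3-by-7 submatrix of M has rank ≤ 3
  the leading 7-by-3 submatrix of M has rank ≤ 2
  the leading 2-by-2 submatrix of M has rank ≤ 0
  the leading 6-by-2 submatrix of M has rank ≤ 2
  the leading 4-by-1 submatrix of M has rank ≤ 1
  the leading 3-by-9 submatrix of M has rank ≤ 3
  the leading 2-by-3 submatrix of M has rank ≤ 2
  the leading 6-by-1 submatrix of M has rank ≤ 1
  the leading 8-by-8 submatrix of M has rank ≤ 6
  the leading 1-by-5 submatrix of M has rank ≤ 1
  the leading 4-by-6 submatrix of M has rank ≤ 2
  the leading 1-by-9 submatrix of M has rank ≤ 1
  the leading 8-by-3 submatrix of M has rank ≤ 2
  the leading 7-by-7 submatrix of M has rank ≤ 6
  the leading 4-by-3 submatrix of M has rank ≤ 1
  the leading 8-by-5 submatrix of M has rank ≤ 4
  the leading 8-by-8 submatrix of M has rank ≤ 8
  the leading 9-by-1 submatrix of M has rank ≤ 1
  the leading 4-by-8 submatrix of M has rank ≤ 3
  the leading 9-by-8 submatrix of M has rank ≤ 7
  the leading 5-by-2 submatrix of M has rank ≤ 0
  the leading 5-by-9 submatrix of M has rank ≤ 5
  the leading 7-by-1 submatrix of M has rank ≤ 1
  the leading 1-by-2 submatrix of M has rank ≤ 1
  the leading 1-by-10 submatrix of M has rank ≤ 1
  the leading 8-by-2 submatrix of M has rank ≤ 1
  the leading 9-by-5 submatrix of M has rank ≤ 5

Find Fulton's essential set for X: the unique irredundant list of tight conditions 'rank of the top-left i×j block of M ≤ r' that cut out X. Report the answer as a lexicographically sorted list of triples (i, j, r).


Rank table r_w(10×10) implied by the 33 constraints:

  0 | 0 | 1 | 1 | 1 | 1 | 1 | 1 | 1 | 1
  0 | 0 | 1 | 2 | 2 | 2 | 2 | 2 | 2 | 2
  0 | 0 | 1 | 2 | 2 | 2 | 3 | 3 | 3 | 3
  0 | 0 | 1 | 2 | 2 | 2 | 3 | 3 | 4 | 4
  0 | 0 | 1 | 2 | 3 | 3 | 4 | 4 | 5 | 5
  1 | 1 | 2 | 3 | 4 | 4 | 5 | 5 | 6 | 6
  1 | 1 | 2 | 3 | 4 | 5 | 6 | 6 | 7 | 7
  1 | 1 | 2 | 3 | 4 | 5 | 6 | 6 | 7 | 8
  1 | 2 | 3 | 4 | 5 | 6 | 7 | 7 | 8 | 9
  1 | 2 | 3 | 4 | 5 | 6 | 7 | 8 | 9 | 10

second differences of R give the permutation w = (3, 4, 7, 9, 5, 1, 6, 10, 2, 8).

5 SE-corners of the 18-cell Rothe diagram give Ess(w):

[(4, 6, 2), (4, 8, 3), (5, 2, 0), (8, 2, 1), (8, 8, 6)]


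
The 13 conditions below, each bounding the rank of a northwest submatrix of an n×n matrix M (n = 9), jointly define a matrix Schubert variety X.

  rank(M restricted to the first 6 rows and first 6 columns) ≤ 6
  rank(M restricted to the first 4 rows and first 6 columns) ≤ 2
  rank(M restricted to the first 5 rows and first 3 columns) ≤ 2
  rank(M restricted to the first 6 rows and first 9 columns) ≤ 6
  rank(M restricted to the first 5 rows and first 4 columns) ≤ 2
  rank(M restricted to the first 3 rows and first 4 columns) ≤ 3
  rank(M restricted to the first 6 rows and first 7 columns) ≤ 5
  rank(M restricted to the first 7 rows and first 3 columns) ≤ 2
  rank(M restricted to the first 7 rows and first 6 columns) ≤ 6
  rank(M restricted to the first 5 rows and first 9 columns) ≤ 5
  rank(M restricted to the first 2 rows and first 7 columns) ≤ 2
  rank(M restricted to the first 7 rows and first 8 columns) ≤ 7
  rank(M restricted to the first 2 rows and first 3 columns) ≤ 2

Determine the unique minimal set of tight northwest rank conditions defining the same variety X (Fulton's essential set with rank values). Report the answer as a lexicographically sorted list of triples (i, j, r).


The tightest implied rank at each (i,j), from the 13 conditions:

  R[1]: 1 | 1 | 1 | 1 | 1 | 1 | 1 | 1 | 1
  R[2]: 1 | 2 | 2 | 2 | 2 | 2 | 2 | 2 | 2
  R[3]: 1 | 2 | 2 | 2 | 2 | 2 | 3 | 3 | 3
  R[4]: 1 | 2 | 2 | 2 | 2 | 2 | 3 | 4 | 4
  R[5]: 1 | 2 | 2 | 2 | 3 | 3 | 4 | 5 | 5
  R[6]: 1 | 2 | 2 | 3 | 4 | 4 | 5 | 6 | 6
  R[7]: 1 | 2 | 2 | 3 | 4 | 5 | 6 | 7 | 7
  R[8]: 1 | 2 | 3 | 4 | 5 | 6 | 7 | 8 | 8
  R[9]: 1 | 2 | 3 | 4 | 5 | 6 | 7 | 8 | 9

the unique w with this rank table is (1, 2, 7, 8, 5, 4, 6, 3, 9).

Fulton essential set (3 of the 12 Rothe cells):

[(4, 6, 2), (5, 4, 2), (7, 3, 2)]


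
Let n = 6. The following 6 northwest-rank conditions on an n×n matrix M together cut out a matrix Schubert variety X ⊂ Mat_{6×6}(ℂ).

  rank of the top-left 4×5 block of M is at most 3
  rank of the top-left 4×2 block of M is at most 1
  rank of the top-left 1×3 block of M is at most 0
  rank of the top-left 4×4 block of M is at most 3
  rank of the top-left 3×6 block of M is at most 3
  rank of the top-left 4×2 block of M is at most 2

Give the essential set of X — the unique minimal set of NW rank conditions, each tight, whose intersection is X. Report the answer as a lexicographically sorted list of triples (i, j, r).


The tightest implied rank at each (i,j), from the 6 conditions:

  R[1]: 0  0  0  1  1  1
  R[2]: 1  1  1  2  2  2
  R[3]: 1  1  2  3  3  3
  R[4]: 1  1  2  3  3  4
  R[5]: 1  2  3  4  4  5
  R[6]: 1  2  3  4  5  6

giving w = (4, 1, 3, 6, 2, 5) via Δ²R.

D(w) has 6 cells with 3 SE-corners; essential set:

[(1, 3, 0), (4, 2, 1), (4, 5, 3)]


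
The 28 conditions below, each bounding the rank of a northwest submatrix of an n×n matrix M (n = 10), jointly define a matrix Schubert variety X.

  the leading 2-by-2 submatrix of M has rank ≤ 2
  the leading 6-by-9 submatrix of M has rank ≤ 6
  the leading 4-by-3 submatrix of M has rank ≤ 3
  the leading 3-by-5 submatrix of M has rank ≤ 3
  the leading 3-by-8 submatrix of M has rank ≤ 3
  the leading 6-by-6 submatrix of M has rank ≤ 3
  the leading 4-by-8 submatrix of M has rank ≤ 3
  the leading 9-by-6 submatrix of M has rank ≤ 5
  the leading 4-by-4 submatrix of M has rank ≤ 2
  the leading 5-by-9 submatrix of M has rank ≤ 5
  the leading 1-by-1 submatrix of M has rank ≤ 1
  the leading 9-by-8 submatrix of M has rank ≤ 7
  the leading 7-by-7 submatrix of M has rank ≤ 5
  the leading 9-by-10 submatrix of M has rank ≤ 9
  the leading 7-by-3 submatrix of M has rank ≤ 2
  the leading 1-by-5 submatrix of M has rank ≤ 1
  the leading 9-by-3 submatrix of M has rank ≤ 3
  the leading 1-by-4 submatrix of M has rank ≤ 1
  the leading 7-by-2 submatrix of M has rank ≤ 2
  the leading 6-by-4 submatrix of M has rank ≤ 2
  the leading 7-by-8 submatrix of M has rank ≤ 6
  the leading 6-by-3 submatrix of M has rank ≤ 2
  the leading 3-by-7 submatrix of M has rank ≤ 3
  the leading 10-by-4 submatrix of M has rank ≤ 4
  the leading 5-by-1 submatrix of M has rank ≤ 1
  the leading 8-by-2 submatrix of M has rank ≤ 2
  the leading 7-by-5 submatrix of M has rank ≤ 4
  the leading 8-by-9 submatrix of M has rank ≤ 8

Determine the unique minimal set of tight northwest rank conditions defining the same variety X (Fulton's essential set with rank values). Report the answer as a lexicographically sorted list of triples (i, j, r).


Rank table r_w(10×10) implied by the 28 constraints:

  row 1: 1, 1, 1, 1, 1, 1, 1, 1, 1, 1
  row 2: 1, 2, 2, 2, 2, 2, 2, 2, 2, 2
  row 3: 1, 2, 2, 2, 3, 3, 3, 3, 3, 3
  row 4: 1, 2, 2, 2, 3, 3, 3, 3, 4, 4
  row 5: 1, 2, 2, 2, 3, 3, 4, 4, 5, 5
  row 6: 1, 2, 2, 2, 3, 3, 4, 5, 6, 6
  row 7: 1, 2, 2, 3, 4, 4, 5, 6, 7, 7
  row 8: 1, 2, 3, 4, 5, 5, 6, 7, 8, 8
  row 9: 1, 2, 3, 4, 5, 5, 6, 7, 8, 9
  row 10: 1, 2, 3, 4, 5, 6, 7, 8, 9, 10

reading off 1-entries of Δ²R: w = (1, 2, 5, 9, 7, 8, 4, 3, 10, 6).

|D(w)|=15, |Ess(w)|=5:

[(4, 8, 3), (6, 4, 2), (6, 6, 3), (7, 3, 2), (9, 6, 5)]


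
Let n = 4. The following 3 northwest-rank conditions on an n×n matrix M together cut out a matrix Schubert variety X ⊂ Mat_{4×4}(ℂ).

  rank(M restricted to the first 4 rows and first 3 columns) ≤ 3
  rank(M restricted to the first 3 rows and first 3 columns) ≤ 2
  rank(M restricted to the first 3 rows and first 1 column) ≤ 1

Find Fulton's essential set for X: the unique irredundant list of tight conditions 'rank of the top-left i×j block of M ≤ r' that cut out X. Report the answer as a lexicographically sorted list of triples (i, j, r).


Reconstructing r_w from the 3 given conditions:

  row 1: 1  1  1  1
  row 2: 1  2  2  2
  row 3: 1  2  2  3
  row 4: 1  2  3  4

reading off 1-entries of Δ²R: w = (1, 2, 4, 3).

1 SE-corner of the 1-cell Rothe diagram gives Ess(w):

[(3, 3, 2)]


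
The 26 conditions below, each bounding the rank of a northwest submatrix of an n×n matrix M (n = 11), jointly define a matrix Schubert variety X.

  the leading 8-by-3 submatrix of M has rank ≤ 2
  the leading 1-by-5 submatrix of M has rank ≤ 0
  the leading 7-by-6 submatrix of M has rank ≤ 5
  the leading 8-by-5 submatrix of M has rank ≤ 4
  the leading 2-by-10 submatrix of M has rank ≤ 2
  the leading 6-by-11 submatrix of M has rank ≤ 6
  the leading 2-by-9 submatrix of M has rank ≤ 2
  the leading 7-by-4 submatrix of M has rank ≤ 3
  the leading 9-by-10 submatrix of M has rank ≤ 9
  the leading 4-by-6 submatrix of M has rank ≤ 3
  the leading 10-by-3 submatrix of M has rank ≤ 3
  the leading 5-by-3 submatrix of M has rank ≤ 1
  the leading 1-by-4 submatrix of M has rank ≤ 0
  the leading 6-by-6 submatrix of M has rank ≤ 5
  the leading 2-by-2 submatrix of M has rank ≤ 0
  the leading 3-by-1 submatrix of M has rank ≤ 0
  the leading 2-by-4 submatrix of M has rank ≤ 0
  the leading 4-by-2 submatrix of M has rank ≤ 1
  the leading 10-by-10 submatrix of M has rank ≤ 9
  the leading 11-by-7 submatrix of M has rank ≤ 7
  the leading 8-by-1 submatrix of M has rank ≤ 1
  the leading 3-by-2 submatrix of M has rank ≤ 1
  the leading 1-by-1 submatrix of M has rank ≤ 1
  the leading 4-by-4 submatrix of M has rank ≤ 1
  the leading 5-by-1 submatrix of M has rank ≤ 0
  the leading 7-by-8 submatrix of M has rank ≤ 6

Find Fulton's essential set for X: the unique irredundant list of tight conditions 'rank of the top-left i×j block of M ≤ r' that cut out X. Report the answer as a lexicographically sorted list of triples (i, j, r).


Rank table r_w(11×11) implied by the 26 constraints:

  row 1: 0, 0, 0, 0, 0, 1, 1, 1, 1, 1, 1
  row 2: 0, 0, 0, 0, 1, 2, 2, 2, 2, 2, 2
  row 3: 0, 1, 1, 1, 2, 3, 3, 3, 3, 3, 3
  row 4: 0, 1, 1, 1, 2, 3, 4, 4, 4, 4, 4
  row 5: 0, 1, 1, 2, 3, 4, 5, 5, 5, 5, 5
  row 6: 1, 2, 2, 3, 4, 5, 6, 6, 6, 6, 6
  row 7: 1, 2, 2, 3, 4, 5, 6, 6, 7, 7, 7
  row 8: 1, 2, 2, 3, 4, 5, 6, 7, 8, 8, 8
  row 9: 1, 2, 3, 4, 5, 6, 7, 8, 9, 9, 9
  row 10: 1, 2, 3, 4, 5, 6, 7, 8, 9, 9, 10
  row 11: 1, 2, 3, 4, 5, 6, 7, 8, 9, 10, 11

reading off 1-entries of Δ²R: w = (6, 5, 2, 7, 4, 1, 9, 8, 3, 11, 10).

|D(w)|=19, |Ess(w)|=8:

[(1, 5, 0), (2, 4, 0), (4, 4, 1), (5, 1, 0), (5, 3, 1), (7, 8, 6), (8, 3, 2), (10, 10, 9)]
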